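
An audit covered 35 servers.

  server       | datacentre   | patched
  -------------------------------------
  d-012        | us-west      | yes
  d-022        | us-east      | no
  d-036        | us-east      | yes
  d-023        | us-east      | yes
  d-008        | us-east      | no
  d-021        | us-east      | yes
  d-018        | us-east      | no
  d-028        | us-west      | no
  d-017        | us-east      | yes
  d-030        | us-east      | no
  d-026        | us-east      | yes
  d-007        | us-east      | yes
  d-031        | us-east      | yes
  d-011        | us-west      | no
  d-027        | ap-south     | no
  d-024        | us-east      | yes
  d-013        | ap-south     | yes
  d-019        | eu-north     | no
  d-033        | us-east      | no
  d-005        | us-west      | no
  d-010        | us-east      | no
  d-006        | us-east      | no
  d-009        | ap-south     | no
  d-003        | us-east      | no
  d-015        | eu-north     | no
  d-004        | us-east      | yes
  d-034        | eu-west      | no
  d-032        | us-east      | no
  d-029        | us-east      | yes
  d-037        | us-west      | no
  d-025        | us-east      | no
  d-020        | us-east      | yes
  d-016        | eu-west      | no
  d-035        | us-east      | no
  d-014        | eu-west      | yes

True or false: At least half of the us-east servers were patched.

True

'At least half of the us-east servers were patched' holds iff |A ∩ B| ≥ |A ∖ B|.
|A| = 22, |A ∩ B| = 11, |A ∖ B| = 11.
11 = 11, so the statement is true.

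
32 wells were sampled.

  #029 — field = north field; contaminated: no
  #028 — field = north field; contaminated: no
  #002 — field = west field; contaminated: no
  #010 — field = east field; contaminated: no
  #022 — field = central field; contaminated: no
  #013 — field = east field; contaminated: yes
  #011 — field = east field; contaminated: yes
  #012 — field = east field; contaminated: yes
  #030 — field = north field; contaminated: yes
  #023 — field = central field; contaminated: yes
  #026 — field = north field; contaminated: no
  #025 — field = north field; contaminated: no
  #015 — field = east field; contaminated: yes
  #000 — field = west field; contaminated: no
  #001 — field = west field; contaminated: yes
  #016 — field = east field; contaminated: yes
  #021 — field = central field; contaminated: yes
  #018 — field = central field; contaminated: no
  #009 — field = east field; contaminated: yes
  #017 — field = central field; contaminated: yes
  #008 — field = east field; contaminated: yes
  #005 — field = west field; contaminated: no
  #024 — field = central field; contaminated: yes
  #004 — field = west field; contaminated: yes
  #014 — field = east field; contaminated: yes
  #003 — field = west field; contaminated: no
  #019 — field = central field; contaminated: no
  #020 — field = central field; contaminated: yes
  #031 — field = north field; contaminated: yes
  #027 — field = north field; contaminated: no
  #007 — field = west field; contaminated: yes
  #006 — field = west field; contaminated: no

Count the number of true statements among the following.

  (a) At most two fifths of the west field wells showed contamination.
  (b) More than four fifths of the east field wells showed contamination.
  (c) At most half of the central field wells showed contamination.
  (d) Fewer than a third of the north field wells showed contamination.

3

(a) west field: |A| = 8, |A ∩ B| = 3; needs |A ∩ B| / |A| ≤ 2/5 — true.
(b) east field: |A| = 9, |A ∩ B| = 8; needs |A ∩ B| / |A| > 4/5 — true.
(c) central field: |A| = 8, |A ∩ B| = 5; needs |A ∩ B| ≤ |A ∖ B| — false.
(d) north field: |A| = 7, |A ∩ B| = 2; needs |A ∩ B| / |A| < 1/3 — true.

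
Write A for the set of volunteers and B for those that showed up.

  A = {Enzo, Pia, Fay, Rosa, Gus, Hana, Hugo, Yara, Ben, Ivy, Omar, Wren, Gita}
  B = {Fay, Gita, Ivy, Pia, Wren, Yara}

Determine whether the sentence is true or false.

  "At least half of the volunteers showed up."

False

The determiner here denotes the relation: |A ∩ B| ≥ |A ∖ B|.
A (the restrictor) = {Enzo, Pia, Fay, Rosa, Gus, Hana, Hugo, Yara, Ben, Ivy, Omar, Wren, Gita}, |A| = 13.
A ∩ B = {Pia, Fay, Yara, Ivy, Wren, Gita}, so |A ∩ B| = 6.
A ∖ B = {Enzo, Rosa, Gus, Hana, Hugo, Ben, Omar}, so |A ∖ B| = 7.
6 < 7, so the statement is false.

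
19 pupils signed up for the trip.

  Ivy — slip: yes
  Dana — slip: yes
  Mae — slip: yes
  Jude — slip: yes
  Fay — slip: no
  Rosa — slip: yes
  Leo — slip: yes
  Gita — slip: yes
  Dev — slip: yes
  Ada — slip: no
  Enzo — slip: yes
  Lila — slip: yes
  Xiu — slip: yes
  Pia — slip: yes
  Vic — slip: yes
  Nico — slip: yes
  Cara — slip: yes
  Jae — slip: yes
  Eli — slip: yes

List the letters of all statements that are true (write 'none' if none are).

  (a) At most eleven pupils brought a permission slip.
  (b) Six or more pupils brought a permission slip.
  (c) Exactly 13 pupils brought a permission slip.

|A| = 19, |A ∩ B| = 17, |A ∖ B| = 2.
(a) |A ∩ B| ≤ 11: fails.
(b) |A ∩ B| ≥ 6: holds.
(c) |A ∩ B| = 13: fails.

(b)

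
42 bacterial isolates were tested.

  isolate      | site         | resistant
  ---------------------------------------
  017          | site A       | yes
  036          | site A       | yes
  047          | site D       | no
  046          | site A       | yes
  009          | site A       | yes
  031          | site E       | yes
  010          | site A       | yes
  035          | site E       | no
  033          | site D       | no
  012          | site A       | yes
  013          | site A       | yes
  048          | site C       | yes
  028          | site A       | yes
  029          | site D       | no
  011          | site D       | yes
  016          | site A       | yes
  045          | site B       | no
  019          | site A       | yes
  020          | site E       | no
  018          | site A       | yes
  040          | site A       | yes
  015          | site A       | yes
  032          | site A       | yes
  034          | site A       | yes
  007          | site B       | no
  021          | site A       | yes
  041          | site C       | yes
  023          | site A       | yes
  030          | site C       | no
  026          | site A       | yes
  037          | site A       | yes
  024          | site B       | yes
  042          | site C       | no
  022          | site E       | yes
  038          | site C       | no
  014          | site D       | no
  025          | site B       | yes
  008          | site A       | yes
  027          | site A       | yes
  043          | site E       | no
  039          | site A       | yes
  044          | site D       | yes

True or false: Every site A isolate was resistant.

Truth condition: A ⊆ B, i.e. every element of A is in B (|A ∖ B| = 0).
|A| = 22, |A ∩ B| = 22, |A ∖ B| = 0.
So the statement is true.

True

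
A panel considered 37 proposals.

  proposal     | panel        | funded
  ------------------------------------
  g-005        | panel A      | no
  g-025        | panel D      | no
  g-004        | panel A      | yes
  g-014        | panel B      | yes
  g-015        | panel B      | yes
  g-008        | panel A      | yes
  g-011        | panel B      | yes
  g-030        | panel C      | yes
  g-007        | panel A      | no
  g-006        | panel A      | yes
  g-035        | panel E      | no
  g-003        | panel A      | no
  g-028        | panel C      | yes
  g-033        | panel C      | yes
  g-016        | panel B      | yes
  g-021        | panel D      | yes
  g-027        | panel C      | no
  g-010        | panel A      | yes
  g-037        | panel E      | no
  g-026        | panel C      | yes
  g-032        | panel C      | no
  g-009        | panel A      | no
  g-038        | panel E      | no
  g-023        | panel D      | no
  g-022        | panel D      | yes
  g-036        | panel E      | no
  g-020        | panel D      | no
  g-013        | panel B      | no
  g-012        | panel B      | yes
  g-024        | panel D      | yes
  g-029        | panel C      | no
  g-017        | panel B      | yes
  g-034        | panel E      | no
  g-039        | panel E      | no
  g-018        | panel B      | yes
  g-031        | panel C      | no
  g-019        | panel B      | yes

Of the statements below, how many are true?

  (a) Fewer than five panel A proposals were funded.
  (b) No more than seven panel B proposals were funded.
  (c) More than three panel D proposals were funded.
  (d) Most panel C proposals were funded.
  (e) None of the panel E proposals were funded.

2

(a) panel A: |A| = 8, |A ∩ B| = 4; needs |A ∩ B| < 5 — true.
(b) panel B: |A| = 9, |A ∩ B| = 8; needs |A ∩ B| ≤ 7 — false.
(c) panel D: |A| = 6, |A ∩ B| = 3; needs |A ∩ B| > 3 — false.
(d) panel C: |A| = 8, |A ∩ B| = 4; needs |A ∩ B| > |A ∖ B| — false.
(e) panel E: |A| = 6, |A ∩ B| = 0; needs A ∩ B = ∅ (|A ∩ B| = 0) — true.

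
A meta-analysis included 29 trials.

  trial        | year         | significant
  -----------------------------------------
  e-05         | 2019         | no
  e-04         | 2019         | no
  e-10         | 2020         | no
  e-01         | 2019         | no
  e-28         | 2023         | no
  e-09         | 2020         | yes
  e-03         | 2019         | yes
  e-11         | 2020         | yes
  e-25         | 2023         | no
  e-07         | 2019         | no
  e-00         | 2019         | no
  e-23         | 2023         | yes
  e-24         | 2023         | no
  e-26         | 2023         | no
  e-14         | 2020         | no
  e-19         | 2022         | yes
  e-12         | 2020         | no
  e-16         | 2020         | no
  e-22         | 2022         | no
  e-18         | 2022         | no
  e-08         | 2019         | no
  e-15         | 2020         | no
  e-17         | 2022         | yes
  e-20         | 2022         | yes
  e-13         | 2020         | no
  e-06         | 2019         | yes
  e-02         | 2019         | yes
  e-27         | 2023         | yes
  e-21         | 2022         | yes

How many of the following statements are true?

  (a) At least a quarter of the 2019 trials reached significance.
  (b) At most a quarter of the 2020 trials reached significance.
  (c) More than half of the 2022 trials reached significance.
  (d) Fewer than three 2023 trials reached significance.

(a) 2019: |A| = 9, |A ∩ B| = 3; needs |A ∩ B| / |A| ≥ 1/4 — true.
(b) 2020: |A| = 8, |A ∩ B| = 2; needs |A ∩ B| / |A| ≤ 1/4 — true.
(c) 2022: |A| = 6, |A ∩ B| = 4; needs |A ∩ B| > |A ∖ B| — true.
(d) 2023: |A| = 6, |A ∩ B| = 2; needs |A ∩ B| < 3 — true.

4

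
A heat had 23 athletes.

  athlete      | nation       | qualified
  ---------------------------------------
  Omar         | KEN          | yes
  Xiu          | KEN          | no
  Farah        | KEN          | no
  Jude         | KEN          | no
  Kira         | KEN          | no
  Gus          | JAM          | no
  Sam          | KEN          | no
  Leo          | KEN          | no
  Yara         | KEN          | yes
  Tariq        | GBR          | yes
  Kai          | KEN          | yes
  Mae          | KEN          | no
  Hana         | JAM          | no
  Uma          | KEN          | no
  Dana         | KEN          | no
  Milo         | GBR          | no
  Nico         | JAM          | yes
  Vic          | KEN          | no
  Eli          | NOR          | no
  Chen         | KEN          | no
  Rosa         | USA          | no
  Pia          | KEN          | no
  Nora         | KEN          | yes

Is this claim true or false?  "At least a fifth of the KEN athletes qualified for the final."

True

Truth condition: |A ∩ B| / |A| ≥ 1/5.
|A| = 16, |A ∩ B| = 4, |A ∖ B| = 12.
|A ∩ B|/|A| = 4/16, so the statement is true.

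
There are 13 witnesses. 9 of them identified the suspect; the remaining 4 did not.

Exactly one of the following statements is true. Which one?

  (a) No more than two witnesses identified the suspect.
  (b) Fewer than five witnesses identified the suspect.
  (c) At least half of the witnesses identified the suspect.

|A| = 13, |A ∩ B| = 9, |A ∖ B| = 4.
(a) requires |A ∩ B| ≤ 2: false.
(b) requires |A ∩ B| < 5: false.
(c) requires |A ∩ B| ≥ |A ∖ B|: true.

(c)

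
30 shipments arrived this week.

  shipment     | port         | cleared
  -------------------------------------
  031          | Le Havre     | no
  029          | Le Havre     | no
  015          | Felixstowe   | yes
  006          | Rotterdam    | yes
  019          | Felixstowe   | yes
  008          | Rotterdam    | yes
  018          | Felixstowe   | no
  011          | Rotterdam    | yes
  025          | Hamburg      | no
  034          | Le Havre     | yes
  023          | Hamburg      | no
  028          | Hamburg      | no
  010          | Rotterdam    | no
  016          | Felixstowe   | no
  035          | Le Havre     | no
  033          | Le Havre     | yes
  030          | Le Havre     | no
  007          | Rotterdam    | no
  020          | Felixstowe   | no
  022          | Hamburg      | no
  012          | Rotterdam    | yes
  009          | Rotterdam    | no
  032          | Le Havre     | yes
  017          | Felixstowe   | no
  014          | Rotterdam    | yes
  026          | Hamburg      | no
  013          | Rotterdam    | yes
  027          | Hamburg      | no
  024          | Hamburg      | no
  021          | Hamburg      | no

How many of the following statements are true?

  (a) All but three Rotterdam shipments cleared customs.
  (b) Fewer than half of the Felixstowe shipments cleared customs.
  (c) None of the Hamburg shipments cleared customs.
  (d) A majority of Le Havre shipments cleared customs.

(a) Rotterdam: |A| = 9, |A ∩ B| = 6; needs |A ∖ B| = 3 — true.
(b) Felixstowe: |A| = 6, |A ∩ B| = 2; needs |A ∩ B| < |A ∖ B| — true.
(c) Hamburg: |A| = 8, |A ∩ B| = 0; needs A ∩ B = ∅ (|A ∩ B| = 0) — true.
(d) Le Havre: |A| = 7, |A ∩ B| = 3; needs |A ∩ B| > |A ∖ B| — false.

3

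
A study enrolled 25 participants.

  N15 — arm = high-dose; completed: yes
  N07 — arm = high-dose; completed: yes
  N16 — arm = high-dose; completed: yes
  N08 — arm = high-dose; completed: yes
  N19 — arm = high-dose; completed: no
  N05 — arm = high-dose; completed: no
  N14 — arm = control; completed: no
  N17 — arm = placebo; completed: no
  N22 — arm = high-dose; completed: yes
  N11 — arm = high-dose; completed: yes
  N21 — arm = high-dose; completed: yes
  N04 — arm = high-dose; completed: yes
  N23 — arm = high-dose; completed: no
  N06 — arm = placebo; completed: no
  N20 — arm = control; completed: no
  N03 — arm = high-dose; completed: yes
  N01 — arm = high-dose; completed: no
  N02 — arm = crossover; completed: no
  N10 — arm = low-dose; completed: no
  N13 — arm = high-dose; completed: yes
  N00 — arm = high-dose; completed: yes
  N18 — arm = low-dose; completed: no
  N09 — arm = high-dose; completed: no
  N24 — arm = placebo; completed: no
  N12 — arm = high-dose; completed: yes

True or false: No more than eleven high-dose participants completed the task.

False

Truth condition: |A ∩ B| ≤ 11.
|A| = 17, |A ∩ B| = 12, |A ∖ B| = 5.
|A ∩ B| = 12, so the statement is false.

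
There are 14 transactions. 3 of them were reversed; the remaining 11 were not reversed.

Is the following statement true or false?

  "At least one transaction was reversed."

True

'At least one transaction was reversed' holds iff A ∩ B ≠ ∅ (|A ∩ B| ≥ 1).
|A| = 14, |A ∩ B| = 3, |A ∖ B| = 11.
So the statement is true.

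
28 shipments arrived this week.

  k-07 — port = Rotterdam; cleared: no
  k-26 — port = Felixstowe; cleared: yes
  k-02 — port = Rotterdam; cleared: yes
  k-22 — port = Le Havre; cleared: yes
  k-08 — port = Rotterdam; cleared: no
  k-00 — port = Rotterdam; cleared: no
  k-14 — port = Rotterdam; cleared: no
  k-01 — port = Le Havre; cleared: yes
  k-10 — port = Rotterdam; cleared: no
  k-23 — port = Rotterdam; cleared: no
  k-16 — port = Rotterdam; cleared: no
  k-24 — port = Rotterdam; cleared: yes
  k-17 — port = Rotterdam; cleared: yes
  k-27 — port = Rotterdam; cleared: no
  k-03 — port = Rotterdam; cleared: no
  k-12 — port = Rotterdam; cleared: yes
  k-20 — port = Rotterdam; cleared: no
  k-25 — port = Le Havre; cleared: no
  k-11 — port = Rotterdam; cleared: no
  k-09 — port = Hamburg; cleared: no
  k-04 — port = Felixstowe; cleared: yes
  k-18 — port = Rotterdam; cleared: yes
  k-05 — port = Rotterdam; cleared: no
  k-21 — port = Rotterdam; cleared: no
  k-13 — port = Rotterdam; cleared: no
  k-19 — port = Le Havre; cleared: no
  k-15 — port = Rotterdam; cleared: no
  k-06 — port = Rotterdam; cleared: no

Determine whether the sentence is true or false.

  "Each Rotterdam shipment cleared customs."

'Each Rotterdam shipment cleared customs' holds iff A ⊆ B, i.e. every element of A is in B (|A ∖ B| = 0).
|A| = 21, |A ∩ B| = 5, |A ∖ B| = 16.
So the statement is false.

False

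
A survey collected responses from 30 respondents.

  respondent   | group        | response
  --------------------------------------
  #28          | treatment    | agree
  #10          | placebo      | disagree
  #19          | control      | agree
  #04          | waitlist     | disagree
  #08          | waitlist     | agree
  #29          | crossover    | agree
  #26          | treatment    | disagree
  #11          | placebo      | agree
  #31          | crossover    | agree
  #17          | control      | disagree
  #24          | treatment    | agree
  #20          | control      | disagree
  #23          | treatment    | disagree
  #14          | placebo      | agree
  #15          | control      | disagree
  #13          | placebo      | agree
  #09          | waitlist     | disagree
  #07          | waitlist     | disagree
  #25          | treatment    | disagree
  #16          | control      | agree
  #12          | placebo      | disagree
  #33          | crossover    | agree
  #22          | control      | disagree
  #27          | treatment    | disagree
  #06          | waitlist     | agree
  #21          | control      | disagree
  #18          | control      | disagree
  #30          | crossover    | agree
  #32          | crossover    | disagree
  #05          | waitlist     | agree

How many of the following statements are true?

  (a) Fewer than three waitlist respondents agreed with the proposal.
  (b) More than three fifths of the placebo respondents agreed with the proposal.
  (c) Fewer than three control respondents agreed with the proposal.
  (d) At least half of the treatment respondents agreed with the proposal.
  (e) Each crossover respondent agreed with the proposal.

1

(a) waitlist: |A| = 6, |A ∩ B| = 3; needs |A ∩ B| < 3 — false.
(b) placebo: |A| = 5, |A ∩ B| = 3; needs |A ∩ B| / |A| > 3/5 — false.
(c) control: |A| = 8, |A ∩ B| = 2; needs |A ∩ B| < 3 — true.
(d) treatment: |A| = 6, |A ∩ B| = 2; needs |A ∩ B| ≥ |A ∖ B| — false.
(e) crossover: |A| = 5, |A ∩ B| = 4; needs A ⊆ B, i.e. every element of A is in B (|A ∖ B| = 0) — false.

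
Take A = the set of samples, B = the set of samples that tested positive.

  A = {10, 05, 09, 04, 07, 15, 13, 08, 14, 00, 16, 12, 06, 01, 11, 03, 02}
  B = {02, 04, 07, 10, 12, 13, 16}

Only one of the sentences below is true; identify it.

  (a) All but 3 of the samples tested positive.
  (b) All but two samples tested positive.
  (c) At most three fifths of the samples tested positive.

(c)

|A| = 17, |A ∩ B| = 7, |A ∖ B| = 10.
(a) requires |A ∖ B| = 3: false.
(b) requires |A ∖ B| = 2: false.
(c) requires |A ∩ B| / |A| ≤ 3/5: true.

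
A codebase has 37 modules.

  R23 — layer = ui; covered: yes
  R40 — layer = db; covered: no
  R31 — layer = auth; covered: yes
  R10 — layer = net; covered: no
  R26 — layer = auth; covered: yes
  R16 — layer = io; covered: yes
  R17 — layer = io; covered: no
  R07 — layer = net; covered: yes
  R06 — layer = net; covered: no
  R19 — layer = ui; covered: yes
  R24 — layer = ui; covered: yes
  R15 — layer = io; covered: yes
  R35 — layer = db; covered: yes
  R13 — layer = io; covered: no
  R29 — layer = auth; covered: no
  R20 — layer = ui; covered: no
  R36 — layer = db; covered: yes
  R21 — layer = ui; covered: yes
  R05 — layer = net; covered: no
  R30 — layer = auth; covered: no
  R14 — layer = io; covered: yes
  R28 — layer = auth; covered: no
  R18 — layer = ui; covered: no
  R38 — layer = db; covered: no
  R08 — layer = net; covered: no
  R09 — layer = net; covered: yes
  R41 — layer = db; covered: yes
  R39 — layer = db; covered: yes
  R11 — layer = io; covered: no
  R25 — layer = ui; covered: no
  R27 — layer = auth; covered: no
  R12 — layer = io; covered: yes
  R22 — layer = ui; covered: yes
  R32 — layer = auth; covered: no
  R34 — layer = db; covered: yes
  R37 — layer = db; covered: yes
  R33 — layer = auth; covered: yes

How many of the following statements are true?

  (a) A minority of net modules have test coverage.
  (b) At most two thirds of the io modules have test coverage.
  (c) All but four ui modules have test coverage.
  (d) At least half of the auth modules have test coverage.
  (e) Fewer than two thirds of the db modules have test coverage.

(a) net: |A| = 6, |A ∩ B| = 2; needs |A ∩ B| < |A ∖ B| — true.
(b) io: |A| = 7, |A ∩ B| = 4; needs |A ∩ B| / |A| ≤ 2/3 — true.
(c) ui: |A| = 8, |A ∩ B| = 5; needs |A ∖ B| = 4 — false.
(d) auth: |A| = 8, |A ∩ B| = 3; needs |A ∩ B| ≥ |A ∖ B| — false.
(e) db: |A| = 8, |A ∩ B| = 6; needs |A ∩ B| / |A| < 2/3 — false.

2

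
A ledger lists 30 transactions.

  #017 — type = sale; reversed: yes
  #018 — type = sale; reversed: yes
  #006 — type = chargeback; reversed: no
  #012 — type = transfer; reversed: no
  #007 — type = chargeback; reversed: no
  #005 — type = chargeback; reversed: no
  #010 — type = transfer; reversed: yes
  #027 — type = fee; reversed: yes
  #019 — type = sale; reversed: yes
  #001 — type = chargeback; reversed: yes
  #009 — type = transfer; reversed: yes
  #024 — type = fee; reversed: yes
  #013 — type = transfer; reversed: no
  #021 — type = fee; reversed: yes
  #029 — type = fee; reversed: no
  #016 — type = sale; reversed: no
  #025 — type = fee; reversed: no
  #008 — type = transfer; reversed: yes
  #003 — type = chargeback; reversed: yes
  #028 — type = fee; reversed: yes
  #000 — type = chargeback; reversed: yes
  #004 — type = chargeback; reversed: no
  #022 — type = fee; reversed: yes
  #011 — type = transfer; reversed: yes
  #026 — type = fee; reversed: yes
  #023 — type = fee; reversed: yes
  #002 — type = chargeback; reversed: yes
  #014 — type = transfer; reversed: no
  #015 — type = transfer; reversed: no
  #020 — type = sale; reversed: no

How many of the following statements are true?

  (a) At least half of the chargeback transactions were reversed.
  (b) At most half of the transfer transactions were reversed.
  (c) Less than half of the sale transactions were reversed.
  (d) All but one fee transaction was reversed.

(a) chargeback: |A| = 8, |A ∩ B| = 4; needs |A ∩ B| ≥ |A ∖ B| — true.
(b) transfer: |A| = 8, |A ∩ B| = 4; needs |A ∩ B| ≤ |A ∖ B| — true.
(c) sale: |A| = 5, |A ∩ B| = 3; needs |A ∩ B| < |A ∖ B| — false.
(d) fee: |A| = 9, |A ∩ B| = 7; needs |A ∖ B| = 1 — false.

2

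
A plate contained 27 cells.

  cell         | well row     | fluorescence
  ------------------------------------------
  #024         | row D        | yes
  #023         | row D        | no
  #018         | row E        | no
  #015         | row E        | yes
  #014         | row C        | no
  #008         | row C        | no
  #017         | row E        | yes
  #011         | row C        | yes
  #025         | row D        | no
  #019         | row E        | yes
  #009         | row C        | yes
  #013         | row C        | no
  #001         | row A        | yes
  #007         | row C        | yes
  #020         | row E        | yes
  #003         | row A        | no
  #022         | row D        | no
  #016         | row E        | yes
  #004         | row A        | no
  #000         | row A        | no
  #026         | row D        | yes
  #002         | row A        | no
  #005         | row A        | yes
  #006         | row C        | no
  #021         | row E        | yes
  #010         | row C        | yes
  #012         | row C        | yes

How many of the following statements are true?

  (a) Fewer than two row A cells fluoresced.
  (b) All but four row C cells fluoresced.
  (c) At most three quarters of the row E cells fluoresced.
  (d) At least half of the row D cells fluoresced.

(a) row A: |A| = 6, |A ∩ B| = 2; needs |A ∩ B| < 2 — false.
(b) row C: |A| = 9, |A ∩ B| = 5; needs |A ∖ B| = 4 — true.
(c) row E: |A| = 7, |A ∩ B| = 6; needs |A ∩ B| / |A| ≤ 3/4 — false.
(d) row D: |A| = 5, |A ∩ B| = 2; needs |A ∩ B| ≥ |A ∖ B| — false.

1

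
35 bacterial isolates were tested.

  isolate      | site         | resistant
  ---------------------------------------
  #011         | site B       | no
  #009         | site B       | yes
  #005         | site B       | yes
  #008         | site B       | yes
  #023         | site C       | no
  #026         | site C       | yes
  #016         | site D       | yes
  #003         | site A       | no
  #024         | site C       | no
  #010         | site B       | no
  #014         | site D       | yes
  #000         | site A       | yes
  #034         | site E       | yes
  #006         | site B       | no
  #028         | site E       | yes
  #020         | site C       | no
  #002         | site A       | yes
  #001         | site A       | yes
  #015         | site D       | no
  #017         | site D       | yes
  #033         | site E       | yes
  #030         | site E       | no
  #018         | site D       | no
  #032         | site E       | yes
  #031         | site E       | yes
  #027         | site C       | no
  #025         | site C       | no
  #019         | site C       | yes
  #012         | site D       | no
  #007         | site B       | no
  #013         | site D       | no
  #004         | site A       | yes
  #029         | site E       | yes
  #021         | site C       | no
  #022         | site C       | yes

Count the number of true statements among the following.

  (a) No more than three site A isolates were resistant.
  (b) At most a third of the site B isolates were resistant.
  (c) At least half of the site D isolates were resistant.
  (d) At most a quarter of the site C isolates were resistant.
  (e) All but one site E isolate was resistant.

(a) site A: |A| = 5, |A ∩ B| = 4; needs |A ∩ B| ≤ 3 — false.
(b) site B: |A| = 7, |A ∩ B| = 3; needs |A ∩ B| / |A| ≤ 1/3 — false.
(c) site D: |A| = 7, |A ∩ B| = 3; needs |A ∩ B| ≥ |A ∖ B| — false.
(d) site C: |A| = 9, |A ∩ B| = 3; needs |A ∩ B| / |A| ≤ 1/4 — false.
(e) site E: |A| = 7, |A ∩ B| = 6; needs |A ∖ B| = 1 — true.

1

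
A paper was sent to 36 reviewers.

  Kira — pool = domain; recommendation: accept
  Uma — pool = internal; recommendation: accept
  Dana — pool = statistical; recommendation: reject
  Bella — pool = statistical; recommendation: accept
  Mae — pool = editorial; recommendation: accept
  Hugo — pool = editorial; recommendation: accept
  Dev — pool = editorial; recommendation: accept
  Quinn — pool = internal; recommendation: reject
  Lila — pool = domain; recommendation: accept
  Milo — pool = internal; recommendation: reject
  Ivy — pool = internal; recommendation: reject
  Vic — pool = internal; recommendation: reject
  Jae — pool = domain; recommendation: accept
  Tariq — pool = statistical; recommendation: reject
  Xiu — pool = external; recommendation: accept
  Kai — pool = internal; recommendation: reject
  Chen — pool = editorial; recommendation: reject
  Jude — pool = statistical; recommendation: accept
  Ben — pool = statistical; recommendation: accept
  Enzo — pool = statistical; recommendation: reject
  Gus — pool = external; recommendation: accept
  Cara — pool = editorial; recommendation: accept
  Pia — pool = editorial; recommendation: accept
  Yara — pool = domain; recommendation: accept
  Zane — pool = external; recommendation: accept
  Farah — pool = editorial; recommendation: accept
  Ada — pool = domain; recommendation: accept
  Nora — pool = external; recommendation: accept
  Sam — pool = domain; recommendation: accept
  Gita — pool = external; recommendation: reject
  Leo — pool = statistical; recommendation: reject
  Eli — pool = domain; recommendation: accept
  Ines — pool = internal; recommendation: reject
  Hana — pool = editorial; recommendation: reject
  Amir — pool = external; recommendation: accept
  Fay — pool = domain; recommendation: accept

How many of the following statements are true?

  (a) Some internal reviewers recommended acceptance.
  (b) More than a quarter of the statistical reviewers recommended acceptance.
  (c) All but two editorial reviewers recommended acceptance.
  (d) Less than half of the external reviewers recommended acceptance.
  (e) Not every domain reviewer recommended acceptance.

3

(a) internal: |A| = 7, |A ∩ B| = 1; needs A ∩ B ≠ ∅ (|A ∩ B| ≥ 1) — true.
(b) statistical: |A| = 7, |A ∩ B| = 3; needs |A ∩ B| / |A| > 1/4 — true.
(c) editorial: |A| = 8, |A ∩ B| = 6; needs |A ∖ B| = 2 — true.
(d) external: |A| = 6, |A ∩ B| = 5; needs |A ∩ B| < |A ∖ B| — false.
(e) domain: |A| = 8, |A ∩ B| = 8; needs A ⊄ B (|A ∖ B| ≥ 1) — false.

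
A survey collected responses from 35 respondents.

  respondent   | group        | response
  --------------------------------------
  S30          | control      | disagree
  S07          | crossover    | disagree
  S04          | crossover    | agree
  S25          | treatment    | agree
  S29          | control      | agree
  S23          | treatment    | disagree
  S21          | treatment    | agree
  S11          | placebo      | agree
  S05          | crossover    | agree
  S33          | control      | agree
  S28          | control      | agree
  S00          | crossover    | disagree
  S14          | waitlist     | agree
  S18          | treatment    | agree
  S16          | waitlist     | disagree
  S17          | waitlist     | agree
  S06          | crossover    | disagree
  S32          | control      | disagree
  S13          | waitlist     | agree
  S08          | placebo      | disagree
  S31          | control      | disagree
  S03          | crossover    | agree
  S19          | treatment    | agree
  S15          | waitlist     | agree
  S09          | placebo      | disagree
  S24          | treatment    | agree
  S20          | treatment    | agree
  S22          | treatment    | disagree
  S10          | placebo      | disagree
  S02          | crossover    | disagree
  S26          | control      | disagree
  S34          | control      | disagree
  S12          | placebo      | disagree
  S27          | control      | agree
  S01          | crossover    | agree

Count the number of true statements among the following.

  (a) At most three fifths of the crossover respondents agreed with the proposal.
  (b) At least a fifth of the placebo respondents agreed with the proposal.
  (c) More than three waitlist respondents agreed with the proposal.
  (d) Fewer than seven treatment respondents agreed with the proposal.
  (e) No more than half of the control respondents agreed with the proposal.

5

(a) crossover: |A| = 8, |A ∩ B| = 4; needs |A ∩ B| / |A| ≤ 3/5 — true.
(b) placebo: |A| = 5, |A ∩ B| = 1; needs |A ∩ B| / |A| ≥ 1/5 — true.
(c) waitlist: |A| = 5, |A ∩ B| = 4; needs |A ∩ B| > 3 — true.
(d) treatment: |A| = 8, |A ∩ B| = 6; needs |A ∩ B| < 7 — true.
(e) control: |A| = 9, |A ∩ B| = 4; needs |A ∩ B| ≤ |A ∖ B| — true.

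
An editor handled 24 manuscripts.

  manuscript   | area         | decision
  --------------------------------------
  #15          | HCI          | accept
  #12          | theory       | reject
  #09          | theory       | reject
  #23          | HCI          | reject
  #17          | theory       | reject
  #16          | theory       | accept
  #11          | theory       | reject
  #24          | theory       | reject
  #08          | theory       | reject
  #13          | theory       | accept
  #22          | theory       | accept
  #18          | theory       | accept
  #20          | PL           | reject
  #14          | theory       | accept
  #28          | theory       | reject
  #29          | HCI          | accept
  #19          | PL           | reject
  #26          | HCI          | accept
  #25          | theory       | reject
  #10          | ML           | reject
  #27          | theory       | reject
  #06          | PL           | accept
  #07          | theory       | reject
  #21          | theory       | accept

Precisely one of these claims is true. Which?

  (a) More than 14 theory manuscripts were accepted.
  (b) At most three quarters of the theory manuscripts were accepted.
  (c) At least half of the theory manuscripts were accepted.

|A| = 16, |A ∩ B| = 6, |A ∖ B| = 10.
(a) requires |A ∩ B| > 14: false.
(b) requires |A ∩ B| / |A| ≤ 3/4: true.
(c) requires |A ∩ B| ≥ |A ∖ B|: false.

(b)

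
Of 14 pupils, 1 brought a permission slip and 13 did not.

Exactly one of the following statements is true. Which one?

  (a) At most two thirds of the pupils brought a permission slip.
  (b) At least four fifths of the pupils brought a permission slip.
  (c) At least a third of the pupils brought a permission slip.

|A| = 14, |A ∩ B| = 1, |A ∖ B| = 13.
(a) requires |A ∩ B| / |A| ≤ 2/3: true.
(b) requires |A ∩ B| / |A| ≥ 4/5: false.
(c) requires |A ∩ B| / |A| ≥ 1/3: false.

(a)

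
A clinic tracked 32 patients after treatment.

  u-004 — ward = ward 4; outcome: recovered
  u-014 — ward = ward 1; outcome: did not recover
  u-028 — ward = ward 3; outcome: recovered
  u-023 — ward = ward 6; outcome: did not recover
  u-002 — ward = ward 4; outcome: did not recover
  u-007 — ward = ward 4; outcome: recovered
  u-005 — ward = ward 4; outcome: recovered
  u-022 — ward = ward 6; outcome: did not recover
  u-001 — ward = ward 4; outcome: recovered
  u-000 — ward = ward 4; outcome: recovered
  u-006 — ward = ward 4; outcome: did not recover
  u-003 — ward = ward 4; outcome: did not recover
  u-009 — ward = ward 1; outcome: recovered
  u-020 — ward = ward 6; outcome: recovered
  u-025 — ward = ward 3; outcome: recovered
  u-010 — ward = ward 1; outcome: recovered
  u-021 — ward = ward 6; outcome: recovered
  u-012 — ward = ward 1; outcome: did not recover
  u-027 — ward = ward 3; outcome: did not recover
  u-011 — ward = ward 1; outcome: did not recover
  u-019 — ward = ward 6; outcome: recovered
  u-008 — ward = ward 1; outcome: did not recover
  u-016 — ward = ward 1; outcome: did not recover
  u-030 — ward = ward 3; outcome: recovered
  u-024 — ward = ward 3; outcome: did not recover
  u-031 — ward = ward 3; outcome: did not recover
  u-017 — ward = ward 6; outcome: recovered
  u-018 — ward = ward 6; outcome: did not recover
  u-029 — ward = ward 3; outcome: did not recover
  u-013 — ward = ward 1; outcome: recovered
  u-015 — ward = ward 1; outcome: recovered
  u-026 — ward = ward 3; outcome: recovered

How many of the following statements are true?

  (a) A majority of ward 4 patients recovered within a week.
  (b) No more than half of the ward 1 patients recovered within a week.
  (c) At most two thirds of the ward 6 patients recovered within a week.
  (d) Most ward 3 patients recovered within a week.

3

(a) ward 4: |A| = 8, |A ∩ B| = 5; needs |A ∩ B| > |A ∖ B| — true.
(b) ward 1: |A| = 9, |A ∩ B| = 4; needs |A ∩ B| ≤ |A ∖ B| — true.
(c) ward 6: |A| = 7, |A ∩ B| = 4; needs |A ∩ B| / |A| ≤ 2/3 — true.
(d) ward 3: |A| = 8, |A ∩ B| = 4; needs |A ∩ B| > |A ∖ B| — false.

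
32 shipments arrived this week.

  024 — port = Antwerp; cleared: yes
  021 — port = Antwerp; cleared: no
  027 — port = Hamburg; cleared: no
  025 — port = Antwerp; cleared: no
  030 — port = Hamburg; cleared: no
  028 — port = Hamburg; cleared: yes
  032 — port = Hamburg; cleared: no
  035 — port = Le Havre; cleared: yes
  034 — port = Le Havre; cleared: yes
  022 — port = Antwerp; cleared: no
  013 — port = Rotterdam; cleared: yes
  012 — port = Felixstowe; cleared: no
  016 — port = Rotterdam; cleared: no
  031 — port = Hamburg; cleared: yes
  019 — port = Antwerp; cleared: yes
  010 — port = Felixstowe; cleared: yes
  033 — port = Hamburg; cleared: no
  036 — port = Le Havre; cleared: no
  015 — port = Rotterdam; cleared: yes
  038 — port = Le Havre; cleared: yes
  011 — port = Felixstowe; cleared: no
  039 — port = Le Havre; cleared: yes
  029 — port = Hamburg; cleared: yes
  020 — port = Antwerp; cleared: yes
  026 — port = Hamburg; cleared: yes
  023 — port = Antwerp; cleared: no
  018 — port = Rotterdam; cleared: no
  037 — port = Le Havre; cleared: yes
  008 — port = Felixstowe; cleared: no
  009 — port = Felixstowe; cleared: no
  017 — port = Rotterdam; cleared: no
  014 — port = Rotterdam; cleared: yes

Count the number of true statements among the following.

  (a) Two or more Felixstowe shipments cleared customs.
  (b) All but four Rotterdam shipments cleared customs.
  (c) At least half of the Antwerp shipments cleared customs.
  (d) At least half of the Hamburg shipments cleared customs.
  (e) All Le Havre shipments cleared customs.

1

(a) Felixstowe: |A| = 5, |A ∩ B| = 1; needs |A ∩ B| ≥ 2 — false.
(b) Rotterdam: |A| = 6, |A ∩ B| = 3; needs |A ∖ B| = 4 — false.
(c) Antwerp: |A| = 7, |A ∩ B| = 3; needs |A ∩ B| ≥ |A ∖ B| — false.
(d) Hamburg: |A| = 8, |A ∩ B| = 4; needs |A ∩ B| ≥ |A ∖ B| — true.
(e) Le Havre: |A| = 6, |A ∩ B| = 5; needs A ⊆ B, i.e. every element of A is in B (|A ∖ B| = 0) — false.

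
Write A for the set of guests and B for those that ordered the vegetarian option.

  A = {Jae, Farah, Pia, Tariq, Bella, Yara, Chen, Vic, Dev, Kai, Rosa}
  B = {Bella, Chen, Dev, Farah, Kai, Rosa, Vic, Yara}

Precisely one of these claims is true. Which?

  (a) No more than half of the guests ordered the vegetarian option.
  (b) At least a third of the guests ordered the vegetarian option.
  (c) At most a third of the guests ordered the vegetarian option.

|A| = 11, |A ∩ B| = 8, |A ∖ B| = 3.
(a) requires |A ∩ B| ≤ |A ∖ B|: false.
(b) requires |A ∩ B| / |A| ≥ 1/3: true.
(c) requires |A ∩ B| / |A| ≤ 1/3: false.

(b)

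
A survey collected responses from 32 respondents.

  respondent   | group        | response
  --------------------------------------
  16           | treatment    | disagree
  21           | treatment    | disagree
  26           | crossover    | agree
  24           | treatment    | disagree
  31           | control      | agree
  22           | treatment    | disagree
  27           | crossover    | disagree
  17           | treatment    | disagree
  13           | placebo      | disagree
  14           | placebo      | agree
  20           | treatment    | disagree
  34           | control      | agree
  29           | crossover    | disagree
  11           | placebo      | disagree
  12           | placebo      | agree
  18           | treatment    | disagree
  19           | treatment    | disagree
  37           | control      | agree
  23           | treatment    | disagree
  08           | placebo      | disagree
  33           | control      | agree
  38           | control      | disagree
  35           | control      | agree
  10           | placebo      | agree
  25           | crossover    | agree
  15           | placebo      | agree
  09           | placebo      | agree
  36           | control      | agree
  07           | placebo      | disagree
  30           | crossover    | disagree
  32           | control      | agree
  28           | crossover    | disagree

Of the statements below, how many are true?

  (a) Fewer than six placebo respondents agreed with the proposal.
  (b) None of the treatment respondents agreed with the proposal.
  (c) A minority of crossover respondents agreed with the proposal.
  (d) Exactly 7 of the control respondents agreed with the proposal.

4

(a) placebo: |A| = 9, |A ∩ B| = 5; needs |A ∩ B| < 6 — true.
(b) treatment: |A| = 9, |A ∩ B| = 0; needs A ∩ B = ∅ (|A ∩ B| = 0) — true.
(c) crossover: |A| = 6, |A ∩ B| = 2; needs |A ∩ B| < |A ∖ B| — true.
(d) control: |A| = 8, |A ∩ B| = 7; needs |A ∩ B| = 7 — true.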